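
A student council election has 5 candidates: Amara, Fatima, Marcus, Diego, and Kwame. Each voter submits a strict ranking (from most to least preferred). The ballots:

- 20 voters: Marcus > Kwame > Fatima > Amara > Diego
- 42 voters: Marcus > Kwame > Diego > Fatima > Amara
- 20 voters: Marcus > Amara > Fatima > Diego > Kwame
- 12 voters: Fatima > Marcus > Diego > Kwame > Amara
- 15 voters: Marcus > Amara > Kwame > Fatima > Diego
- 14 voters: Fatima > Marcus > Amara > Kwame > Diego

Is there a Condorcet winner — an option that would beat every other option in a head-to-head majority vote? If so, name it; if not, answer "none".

Marcus vs Amara: 123–0 for Marcus.
Marcus vs Fatima: 97–26 for Marcus.
Marcus vs Diego: 123–0 for Marcus.
Marcus vs Kwame: 123–0 for Marcus.
Marcus beats every other option head-to-head.

Marcus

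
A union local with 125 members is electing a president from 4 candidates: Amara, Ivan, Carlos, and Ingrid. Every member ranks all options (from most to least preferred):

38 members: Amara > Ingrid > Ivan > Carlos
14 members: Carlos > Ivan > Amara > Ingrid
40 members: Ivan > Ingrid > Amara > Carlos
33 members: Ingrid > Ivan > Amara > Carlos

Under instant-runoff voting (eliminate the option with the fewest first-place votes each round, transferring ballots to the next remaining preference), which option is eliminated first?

Round 1: Amara 38, Ivan 40, Carlos 14, Ingrid 33. Eliminate Carlos.

Carlos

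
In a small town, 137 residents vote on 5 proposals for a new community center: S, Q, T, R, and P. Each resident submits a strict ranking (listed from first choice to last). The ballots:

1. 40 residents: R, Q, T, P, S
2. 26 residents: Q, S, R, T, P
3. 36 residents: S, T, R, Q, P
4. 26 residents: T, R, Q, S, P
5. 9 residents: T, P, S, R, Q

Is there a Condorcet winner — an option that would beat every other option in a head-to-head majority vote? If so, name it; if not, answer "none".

T

T vs S: 75–62 for T.
T vs Q: 71–66 for T.
T vs R: 71–66 for T.
T vs P: 137–0 for T.
T beats every other option head-to-head.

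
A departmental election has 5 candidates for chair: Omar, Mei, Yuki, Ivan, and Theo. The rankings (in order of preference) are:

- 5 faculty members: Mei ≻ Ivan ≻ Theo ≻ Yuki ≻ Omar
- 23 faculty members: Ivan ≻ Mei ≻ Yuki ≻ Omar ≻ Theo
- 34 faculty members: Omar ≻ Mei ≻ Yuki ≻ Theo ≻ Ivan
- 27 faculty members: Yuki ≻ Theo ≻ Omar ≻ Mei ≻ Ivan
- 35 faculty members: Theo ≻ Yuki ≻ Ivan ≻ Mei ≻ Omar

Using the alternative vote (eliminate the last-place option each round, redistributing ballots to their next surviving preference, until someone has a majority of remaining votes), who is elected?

Theo

Round 1: Omar 34, Mei 5, Yuki 27, Ivan 23, Theo 35. Eliminate Mei.
Round 2: Omar 34, Yuki 27, Ivan 28, Theo 35. Eliminate Yuki.
Round 3: Omar 34, Ivan 28, Theo 62. Eliminate Ivan.
Round 4: Omar 57, Theo 67. Theo has a majority.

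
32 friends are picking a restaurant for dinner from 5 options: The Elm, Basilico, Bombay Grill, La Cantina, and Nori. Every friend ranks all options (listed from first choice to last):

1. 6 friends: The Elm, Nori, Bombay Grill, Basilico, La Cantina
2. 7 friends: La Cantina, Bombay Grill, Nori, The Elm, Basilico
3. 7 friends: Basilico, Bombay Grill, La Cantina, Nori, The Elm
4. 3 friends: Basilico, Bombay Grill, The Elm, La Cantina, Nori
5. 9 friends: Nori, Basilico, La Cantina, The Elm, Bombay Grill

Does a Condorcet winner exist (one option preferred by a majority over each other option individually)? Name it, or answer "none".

none

Checking pairwise contests:
Basilico beats The Elm 19–13.
Nori beats Basilico 22–10.
Basilico beats Bombay Grill 19–13.
Basilico beats La Cantina 25–7.
Bombay Grill beats Nori 17–15.
Every option loses at least one head-to-head, so there is no Condorcet winner.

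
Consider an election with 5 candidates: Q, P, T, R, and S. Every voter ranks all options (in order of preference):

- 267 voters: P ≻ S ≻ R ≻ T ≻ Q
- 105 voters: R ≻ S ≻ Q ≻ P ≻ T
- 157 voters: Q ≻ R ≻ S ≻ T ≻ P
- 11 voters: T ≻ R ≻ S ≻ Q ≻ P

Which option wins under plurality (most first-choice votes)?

First-place votes: Q 157, P 267, T 11, R 105, S 0.
P has the most first-place votes.

P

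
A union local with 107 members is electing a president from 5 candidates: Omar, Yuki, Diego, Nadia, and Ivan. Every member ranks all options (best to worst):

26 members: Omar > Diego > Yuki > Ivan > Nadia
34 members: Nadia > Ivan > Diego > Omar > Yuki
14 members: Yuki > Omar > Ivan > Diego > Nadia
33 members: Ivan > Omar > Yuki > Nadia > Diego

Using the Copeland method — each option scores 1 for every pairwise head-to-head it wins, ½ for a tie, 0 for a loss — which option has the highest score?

Ivan

Omar: beats Yuki, Diego, and Nadia; loses to Ivan → score 3.
Yuki: beats Nadia; loses to Omar, Diego, and Ivan → score 1.
Diego: beats Yuki; loses to Omar, Nadia, and Ivan → score 1.
Nadia: beats Diego; loses to Omar, Yuki, and Ivan → score 1.
Ivan: beats Omar, Yuki, Diego, and Nadia → score 4.
Ivan has the best pairwise record.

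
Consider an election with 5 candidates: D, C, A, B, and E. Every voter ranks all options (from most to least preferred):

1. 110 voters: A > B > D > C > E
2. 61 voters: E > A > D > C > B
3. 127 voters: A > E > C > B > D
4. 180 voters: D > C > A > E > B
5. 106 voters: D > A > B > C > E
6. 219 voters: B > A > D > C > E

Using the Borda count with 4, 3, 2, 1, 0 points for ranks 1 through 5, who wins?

D: 110·2 + 61·2 + 127·0 + 180·4 + 106·4 + 219·2 = 1924
C: 110·1 + 61·1 + 127·2 + 180·3 + 106·1 + 219·1 = 1290
A: 110·4 + 61·3 + 127·4 + 180·2 + 106·3 + 219·3 = 2466
B: 110·3 + 61·0 + 127·1 + 180·0 + 106·2 + 219·4 = 1545
E: 110·0 + 61·4 + 127·3 + 180·1 + 106·0 + 219·0 = 805
A has the highest Borda score (2466).

A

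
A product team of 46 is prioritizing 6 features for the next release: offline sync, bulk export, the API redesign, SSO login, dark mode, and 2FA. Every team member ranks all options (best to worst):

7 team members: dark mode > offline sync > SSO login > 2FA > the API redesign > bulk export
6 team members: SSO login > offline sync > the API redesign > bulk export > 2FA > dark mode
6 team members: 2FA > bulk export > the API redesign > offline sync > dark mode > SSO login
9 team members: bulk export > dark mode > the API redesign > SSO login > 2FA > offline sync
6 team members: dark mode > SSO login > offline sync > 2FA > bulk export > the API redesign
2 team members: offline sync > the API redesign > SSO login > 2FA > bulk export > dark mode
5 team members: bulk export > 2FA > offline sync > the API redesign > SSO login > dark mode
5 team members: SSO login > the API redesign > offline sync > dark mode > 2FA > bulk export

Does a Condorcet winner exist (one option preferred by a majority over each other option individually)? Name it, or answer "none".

Checking pairwise contests:
SSO login beats offline sync 26–20.
offline sync beats bulk export 26–20.
offline sync beats the API redesign 26–20.
dark mode beats SSO login 28–18.
offline sync beats dark mode 24–22.
offline sync beats 2FA 26–20.
Every option loses at least one head-to-head, so there is no Condorcet winner.

none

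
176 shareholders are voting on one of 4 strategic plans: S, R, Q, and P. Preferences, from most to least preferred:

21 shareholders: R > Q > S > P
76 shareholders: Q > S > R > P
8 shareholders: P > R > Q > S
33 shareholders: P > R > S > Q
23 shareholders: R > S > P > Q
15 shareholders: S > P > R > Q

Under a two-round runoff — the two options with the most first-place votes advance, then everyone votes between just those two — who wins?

Round 1 first-place votes: S 15, R 44, Q 76, P 41.
Q and R advance.
Runoff: Q is preferred to R by 76 voters; R by 100.
R wins the runoff.

R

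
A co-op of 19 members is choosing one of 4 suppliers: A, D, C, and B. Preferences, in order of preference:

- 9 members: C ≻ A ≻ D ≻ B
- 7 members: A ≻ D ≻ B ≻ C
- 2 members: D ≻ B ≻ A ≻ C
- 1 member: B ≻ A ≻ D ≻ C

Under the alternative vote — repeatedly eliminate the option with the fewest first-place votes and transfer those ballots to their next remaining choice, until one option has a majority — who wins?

A

Round 1: A 7, D 2, C 9, B 1. Eliminate B.
Round 2: A 8, D 2, C 9. Eliminate D.
Round 3: A 10, C 9. A has a majority.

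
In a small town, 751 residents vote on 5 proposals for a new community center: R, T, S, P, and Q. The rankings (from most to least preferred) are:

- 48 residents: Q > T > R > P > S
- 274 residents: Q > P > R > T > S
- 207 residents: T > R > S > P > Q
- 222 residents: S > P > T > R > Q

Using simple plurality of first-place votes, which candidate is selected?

Q

First-place votes: R 0, T 207, S 222, P 0, Q 322.
Q has the most first-place votes.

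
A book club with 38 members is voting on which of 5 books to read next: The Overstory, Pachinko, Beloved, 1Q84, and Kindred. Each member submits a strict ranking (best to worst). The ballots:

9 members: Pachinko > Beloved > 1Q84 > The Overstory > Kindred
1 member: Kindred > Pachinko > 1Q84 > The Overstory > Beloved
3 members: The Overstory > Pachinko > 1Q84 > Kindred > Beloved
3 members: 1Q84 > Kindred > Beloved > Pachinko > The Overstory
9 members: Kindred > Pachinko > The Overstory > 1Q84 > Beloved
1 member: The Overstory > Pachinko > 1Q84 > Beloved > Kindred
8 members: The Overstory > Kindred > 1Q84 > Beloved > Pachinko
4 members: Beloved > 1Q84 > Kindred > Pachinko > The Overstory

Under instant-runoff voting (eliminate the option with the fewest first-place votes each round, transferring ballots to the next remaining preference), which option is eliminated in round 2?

Beloved

Round 1: The Overstory 12, Pachinko 9, Beloved 4, 1Q84 3, Kindred 10. Eliminate 1Q84.
Round 2: The Overstory 12, Pachinko 9, Beloved 4, Kindred 13. Eliminate Beloved.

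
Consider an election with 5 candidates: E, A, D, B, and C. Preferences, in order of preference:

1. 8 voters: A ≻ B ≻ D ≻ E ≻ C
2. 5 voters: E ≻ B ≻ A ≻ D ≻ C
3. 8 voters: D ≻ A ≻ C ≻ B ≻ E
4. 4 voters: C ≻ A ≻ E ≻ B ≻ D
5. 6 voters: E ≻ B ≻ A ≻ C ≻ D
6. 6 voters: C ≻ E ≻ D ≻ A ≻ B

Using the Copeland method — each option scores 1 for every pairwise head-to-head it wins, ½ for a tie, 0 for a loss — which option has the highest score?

E: beats D, B, and C; loses to A → score 3.
A: beats E, D, B, and C → score 4.
D: beats C; loses to E, A, and B → score 1.
B: beats D and C; loses to E and A → score 2.
C: loses to E, A, D, and B → score 0.
A has the best pairwise record.

A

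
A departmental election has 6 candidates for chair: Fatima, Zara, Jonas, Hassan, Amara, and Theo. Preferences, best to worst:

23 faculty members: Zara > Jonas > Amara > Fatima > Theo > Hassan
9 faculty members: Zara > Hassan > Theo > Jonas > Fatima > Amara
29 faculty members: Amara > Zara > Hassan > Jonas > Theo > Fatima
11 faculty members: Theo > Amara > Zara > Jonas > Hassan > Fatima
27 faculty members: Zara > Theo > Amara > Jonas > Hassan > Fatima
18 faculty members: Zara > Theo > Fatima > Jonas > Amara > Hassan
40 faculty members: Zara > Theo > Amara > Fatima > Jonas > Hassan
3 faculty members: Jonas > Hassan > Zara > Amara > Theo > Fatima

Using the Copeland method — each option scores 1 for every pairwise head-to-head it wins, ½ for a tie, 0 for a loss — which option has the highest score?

Fatima: beats Hassan; loses to Zara, Jonas, Amara, and Theo → score 1.
Zara: beats Fatima, Jonas, Hassan, Amara, and Theo → score 5.
Jonas: beats Fatima and Hassan; loses to Zara, Amara, and Theo → score 2.
Hassan: loses to Fatima, Zara, Jonas, Amara, and Theo → score 0.
Amara: beats Fatima, Jonas, and Hassan; loses to Zara and Theo → score 3.
Theo: beats Fatima, Jonas, Hassan, and Amara; loses to Zara → score 4.
Zara has the best pairwise record.

Zara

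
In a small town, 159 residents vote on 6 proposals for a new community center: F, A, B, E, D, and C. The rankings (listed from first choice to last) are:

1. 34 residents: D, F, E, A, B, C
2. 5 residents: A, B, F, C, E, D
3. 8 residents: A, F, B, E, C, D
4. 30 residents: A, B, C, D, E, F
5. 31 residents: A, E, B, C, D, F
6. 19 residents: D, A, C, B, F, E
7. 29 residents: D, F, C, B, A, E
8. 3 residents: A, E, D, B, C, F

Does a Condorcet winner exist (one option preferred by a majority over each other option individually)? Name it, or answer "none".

D vs F: 146–13 for D.
D vs A: 82–77 for D.
D vs B: 85–74 for D.
D vs E: 112–47 for D.
D vs C: 85–74 for D.
D beats every other option head-to-head.

D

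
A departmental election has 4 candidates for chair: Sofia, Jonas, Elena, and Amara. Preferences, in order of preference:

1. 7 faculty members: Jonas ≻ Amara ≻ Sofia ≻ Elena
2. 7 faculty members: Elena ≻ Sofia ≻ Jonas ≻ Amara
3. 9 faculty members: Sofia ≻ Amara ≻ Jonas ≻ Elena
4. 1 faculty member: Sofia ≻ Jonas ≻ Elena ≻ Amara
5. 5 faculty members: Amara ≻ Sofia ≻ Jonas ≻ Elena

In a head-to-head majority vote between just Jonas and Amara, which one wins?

Jonas

Voters preferring Jonas to Amara: 15; preferring Amara to Jonas: 14.
Jonas wins the head-to-head.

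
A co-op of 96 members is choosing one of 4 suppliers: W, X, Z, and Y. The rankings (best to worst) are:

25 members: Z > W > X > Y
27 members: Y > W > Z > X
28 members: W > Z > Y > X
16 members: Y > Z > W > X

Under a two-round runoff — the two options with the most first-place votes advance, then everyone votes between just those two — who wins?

Round 1 first-place votes: W 28, X 0, Z 25, Y 43.
Y and W advance.
Runoff: Y is preferred to W by 43 voters; W by 53.
W wins the runoff.

W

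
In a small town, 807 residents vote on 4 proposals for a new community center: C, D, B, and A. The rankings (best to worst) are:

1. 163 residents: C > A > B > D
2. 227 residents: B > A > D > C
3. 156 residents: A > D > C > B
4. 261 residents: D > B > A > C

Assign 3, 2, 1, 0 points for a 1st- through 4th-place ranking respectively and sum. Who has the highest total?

C: 163·3 + 227·0 + 156·1 + 261·0 = 645
D: 163·0 + 227·1 + 156·2 + 261·3 = 1322
B: 163·1 + 227·3 + 156·0 + 261·2 = 1366
A: 163·2 + 227·2 + 156·3 + 261·1 = 1509
A has the highest Borda score (1509).

A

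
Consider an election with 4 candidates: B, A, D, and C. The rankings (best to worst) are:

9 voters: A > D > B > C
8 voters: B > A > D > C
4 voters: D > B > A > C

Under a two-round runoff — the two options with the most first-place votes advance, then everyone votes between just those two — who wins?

B

Round 1 first-place votes: B 8, A 9, D 4, C 0.
A and B advance.
Runoff: A is preferred to B by 9 voters; B by 12.
B wins the runoff.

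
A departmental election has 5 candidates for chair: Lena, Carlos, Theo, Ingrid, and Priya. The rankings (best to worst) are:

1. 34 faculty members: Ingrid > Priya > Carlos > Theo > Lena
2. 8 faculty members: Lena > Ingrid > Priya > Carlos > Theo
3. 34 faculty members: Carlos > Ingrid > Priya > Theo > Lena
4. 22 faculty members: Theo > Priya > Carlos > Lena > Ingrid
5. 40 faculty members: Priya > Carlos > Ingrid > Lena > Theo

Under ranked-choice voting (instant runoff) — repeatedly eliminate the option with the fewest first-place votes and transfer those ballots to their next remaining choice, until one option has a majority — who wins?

Ingrid

Round 1: Lena 8, Carlos 34, Theo 22, Ingrid 34, Priya 40. Eliminate Lena.
Round 2: Carlos 34, Theo 22, Ingrid 42, Priya 40. Eliminate Theo.
Round 3: Carlos 34, Ingrid 42, Priya 62. Eliminate Carlos.
Round 4: Ingrid 76, Priya 62. Ingrid has a majority.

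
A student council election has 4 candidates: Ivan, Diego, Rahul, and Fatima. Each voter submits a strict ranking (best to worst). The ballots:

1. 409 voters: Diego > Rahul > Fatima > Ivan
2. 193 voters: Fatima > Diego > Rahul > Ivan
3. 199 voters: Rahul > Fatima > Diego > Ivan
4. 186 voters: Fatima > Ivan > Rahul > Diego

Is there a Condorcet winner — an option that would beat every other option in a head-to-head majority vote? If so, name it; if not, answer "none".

none

Checking pairwise contests:
Diego beats Ivan 801–186.
Fatima beats Diego 578–409.
Diego beats Rahul 602–385.
Rahul beats Fatima 608–379.
Every option loses at least one head-to-head, so there is no Condorcet winner.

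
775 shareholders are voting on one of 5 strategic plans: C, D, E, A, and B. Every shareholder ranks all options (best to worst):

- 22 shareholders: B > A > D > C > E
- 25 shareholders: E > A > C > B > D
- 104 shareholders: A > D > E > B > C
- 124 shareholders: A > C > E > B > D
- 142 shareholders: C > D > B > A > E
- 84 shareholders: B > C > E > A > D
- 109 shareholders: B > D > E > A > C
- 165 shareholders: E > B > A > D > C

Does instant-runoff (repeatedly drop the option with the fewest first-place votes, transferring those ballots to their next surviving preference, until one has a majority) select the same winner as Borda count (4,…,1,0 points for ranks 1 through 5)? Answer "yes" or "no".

yes

Instant-runoff — R1 C 142, D 0, E 190, A 228, B 215 (D out); R2 C 142, E 190, A 228, B 215 (C out); R3 E 190, A 228, B 357 (E out); R4 A 253, B 522 (B winner). Winner: B.
Borda — scores: C 1264, D 1274, E 1602, A 1718, B 1892. Winner: B.
The two methods agree.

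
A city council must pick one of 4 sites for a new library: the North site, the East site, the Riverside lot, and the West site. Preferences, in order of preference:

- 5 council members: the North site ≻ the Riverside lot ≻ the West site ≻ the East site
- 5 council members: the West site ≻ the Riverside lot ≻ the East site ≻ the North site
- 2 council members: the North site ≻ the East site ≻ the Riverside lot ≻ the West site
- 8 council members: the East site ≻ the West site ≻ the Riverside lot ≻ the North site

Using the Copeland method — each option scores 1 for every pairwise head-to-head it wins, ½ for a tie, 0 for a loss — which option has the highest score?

the West site

the North site: loses to the East site, the Riverside lot, and the West site → score 0.
the East site: beats the North site; ties the Riverside lot and the West site → score 2.
the Riverside lot: beats the North site; ties the East site; loses to the West site → score 1.5.
the West site: beats the North site and the Riverside lot; ties the East site → score 2.5.
the West site has the best pairwise record.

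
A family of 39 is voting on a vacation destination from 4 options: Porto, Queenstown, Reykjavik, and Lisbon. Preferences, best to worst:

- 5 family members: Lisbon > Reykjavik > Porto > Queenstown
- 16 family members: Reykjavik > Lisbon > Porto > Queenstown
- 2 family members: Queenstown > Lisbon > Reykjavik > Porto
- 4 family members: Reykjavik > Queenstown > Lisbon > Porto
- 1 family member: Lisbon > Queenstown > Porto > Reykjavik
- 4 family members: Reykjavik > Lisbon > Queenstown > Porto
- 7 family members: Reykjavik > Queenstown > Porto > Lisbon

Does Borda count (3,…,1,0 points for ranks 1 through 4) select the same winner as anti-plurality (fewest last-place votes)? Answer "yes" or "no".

yes

Borda — scores: Porto 29, Queenstown 34, Reykjavik 105, Lisbon 66. Winner: Reykjavik.
Anti-plurality — last-place votes: Porto 10, Queenstown 21, Reykjavik 1, Lisbon 7. Winner: Reykjavik.
The two methods agree.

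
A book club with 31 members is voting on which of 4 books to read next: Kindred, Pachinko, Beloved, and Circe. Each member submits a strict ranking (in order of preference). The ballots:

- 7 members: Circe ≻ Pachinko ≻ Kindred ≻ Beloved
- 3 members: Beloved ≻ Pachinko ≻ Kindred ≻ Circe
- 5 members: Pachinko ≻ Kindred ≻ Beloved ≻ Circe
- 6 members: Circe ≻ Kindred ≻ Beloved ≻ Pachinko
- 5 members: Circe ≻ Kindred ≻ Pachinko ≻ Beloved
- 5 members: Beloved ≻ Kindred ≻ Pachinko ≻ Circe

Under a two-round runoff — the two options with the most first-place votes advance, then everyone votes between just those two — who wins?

Circe

Round 1 first-place votes: Kindred 0, Pachinko 5, Beloved 8, Circe 18.
Circe and Beloved advance.
Runoff: Circe is preferred to Beloved by 18 voters; Beloved by 13.
Circe wins the runoff.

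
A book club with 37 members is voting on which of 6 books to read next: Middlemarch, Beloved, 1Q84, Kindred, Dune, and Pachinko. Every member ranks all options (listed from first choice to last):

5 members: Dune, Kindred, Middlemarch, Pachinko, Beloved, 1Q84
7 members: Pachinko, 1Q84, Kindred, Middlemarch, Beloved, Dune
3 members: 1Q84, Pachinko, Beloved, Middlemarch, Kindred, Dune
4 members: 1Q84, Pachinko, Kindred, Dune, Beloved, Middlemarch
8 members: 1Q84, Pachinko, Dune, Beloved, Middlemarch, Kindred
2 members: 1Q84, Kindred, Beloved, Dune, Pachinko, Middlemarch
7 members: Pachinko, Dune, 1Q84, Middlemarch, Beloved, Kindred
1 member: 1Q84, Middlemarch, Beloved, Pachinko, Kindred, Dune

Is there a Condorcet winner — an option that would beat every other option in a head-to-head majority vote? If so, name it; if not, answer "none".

Pachinko vs Middlemarch: 31–6 for Pachinko.
Pachinko vs Beloved: 34–3 for Pachinko.
Pachinko vs 1Q84: 19–18 for Pachinko.
Pachinko vs Kindred: 30–7 for Pachinko.
Pachinko vs Dune: 30–7 for Pachinko.
Pachinko beats every other option head-to-head.

Pachinko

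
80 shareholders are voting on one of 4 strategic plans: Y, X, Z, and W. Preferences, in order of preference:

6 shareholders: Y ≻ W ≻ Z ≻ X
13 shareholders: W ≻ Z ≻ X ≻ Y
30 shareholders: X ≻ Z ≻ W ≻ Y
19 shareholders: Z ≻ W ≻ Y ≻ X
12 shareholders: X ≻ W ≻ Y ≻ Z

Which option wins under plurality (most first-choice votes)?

First-place votes: Y 6, X 42, Z 19, W 13.
X has the most first-place votes.

X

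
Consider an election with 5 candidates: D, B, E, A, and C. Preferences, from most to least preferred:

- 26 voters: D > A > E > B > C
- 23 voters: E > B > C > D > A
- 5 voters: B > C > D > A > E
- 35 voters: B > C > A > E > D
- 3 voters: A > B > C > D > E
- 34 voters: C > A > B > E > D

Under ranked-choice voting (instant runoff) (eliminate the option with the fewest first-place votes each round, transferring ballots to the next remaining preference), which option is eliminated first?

A

Round 1: D 26, B 40, E 23, A 3, C 34. Eliminate A.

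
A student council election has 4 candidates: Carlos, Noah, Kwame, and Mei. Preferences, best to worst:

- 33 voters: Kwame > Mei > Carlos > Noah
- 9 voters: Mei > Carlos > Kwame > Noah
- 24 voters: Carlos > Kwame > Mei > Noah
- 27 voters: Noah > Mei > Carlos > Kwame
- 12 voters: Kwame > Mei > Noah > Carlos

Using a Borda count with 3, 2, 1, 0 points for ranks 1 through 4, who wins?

Carlos: 33·1 + 9·2 + 24·3 + 27·1 + 12·0 = 150
Noah: 33·0 + 9·0 + 24·0 + 27·3 + 12·1 = 93
Kwame: 33·3 + 9·1 + 24·2 + 27·0 + 12·3 = 192
Mei: 33·2 + 9·3 + 24·1 + 27·2 + 12·2 = 195
Mei has the highest Borda score (195).

Mei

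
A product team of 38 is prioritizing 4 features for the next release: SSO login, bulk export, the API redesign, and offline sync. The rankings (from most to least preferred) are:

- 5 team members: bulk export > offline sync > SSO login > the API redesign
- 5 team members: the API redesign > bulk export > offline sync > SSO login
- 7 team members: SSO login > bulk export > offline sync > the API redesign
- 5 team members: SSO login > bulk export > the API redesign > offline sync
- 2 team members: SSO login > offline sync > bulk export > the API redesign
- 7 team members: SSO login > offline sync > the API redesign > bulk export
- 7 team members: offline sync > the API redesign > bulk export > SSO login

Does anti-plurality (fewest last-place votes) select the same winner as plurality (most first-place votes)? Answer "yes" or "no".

no

Anti-plurality — last-place votes: SSO login 12, bulk export 7, the API redesign 14, offline sync 5. Winner: offline sync.
Plurality — first-place votes: SSO login 21, bulk export 5, the API redesign 5, offline sync 7. Winner: SSO login.
The two methods disagree.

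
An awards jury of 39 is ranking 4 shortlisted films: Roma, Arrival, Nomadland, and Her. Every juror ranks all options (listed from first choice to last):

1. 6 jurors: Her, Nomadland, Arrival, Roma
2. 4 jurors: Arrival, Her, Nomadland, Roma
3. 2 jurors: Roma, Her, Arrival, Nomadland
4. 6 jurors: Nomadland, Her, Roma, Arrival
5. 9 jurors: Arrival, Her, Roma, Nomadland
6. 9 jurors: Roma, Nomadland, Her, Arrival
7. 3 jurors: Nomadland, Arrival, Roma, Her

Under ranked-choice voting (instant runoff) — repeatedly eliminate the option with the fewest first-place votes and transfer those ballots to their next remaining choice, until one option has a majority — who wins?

Round 1: Roma 11, Arrival 13, Nomadland 9, Her 6. Eliminate Her.
Round 2: Roma 11, Arrival 13, Nomadland 15. Eliminate Roma.
Round 3: Arrival 15, Nomadland 24. Nomadland has a majority.

Nomadland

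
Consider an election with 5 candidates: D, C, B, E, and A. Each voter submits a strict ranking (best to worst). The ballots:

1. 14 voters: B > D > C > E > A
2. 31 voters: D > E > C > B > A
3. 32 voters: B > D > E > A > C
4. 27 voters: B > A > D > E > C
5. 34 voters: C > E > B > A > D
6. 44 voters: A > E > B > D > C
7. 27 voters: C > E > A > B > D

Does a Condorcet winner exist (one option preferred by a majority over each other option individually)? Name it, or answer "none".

E vs D: 105–104 for E.
E vs C: 134–75 for E.
E vs B: 136–73 for E.
E vs A: 138–71 for E.
E beats every other option head-to-head.

E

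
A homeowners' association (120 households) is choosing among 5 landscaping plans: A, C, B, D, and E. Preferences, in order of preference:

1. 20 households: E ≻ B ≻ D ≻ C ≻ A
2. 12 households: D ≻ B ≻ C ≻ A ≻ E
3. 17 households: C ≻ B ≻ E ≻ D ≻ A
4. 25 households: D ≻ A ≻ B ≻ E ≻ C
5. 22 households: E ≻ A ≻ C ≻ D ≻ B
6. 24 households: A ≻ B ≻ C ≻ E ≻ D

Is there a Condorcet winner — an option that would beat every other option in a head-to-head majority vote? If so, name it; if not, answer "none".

none

Checking pairwise contests:
D beats A 74–46.
A beats C 71–49.
A beats B 71–49.
C beats D 63–57.
A beats E 61–59.
Every option loses at least one head-to-head, so there is no Condorcet winner.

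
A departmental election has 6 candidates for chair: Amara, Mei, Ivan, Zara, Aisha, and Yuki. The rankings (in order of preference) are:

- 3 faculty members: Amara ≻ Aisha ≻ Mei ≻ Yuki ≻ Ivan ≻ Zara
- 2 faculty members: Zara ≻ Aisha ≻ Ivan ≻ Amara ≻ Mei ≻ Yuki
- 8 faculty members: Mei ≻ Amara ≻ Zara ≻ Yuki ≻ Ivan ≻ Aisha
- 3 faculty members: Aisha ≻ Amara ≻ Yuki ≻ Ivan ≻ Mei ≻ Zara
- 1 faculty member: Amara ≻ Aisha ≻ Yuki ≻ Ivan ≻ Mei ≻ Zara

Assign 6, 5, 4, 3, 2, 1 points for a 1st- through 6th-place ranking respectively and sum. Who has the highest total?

Amara

Amara: 3·6 + 2·3 + 8·5 + 3·5 + 1·6 = 85
Mei: 3·4 + 2·2 + 8·6 + 3·2 + 1·2 = 72
Ivan: 3·2 + 2·4 + 8·2 + 3·3 + 1·3 = 42
Zara: 3·1 + 2·6 + 8·4 + 3·1 + 1·1 = 51
Aisha: 3·5 + 2·5 + 8·1 + 3·6 + 1·5 = 56
Yuki: 3·3 + 2·1 + 8·3 + 3·4 + 1·4 = 51
Amara has the highest Borda score (85).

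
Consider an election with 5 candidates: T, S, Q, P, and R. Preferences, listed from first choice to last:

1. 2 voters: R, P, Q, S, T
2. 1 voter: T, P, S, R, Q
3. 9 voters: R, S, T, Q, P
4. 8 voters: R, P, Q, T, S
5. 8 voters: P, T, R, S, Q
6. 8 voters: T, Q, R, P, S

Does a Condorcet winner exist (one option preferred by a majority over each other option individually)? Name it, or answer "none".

R vs T: 19–17 for R.
R vs S: 35–1 for R.
R vs Q: 28–8 for R.
R vs P: 27–9 for R.
R beats every other option head-to-head.

R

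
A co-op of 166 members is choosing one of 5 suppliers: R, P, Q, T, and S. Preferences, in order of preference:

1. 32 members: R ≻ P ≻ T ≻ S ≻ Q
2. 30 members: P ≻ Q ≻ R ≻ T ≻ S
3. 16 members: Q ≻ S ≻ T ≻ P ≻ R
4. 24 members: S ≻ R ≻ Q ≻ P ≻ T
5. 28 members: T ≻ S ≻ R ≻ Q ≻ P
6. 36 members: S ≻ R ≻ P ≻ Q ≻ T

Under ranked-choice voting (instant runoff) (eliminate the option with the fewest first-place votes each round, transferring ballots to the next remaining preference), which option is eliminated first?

Q

Round 1: R 32, P 30, Q 16, T 28, S 60. Eliminate Q.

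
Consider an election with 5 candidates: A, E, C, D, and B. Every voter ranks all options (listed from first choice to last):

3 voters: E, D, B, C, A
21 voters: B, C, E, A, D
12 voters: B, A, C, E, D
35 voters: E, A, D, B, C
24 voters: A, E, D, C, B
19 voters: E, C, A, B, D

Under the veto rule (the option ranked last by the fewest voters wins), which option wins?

Last-place votes: A 3, E 0, C 35, D 52, B 24.
E is ranked last by the fewest voters, so E wins.

E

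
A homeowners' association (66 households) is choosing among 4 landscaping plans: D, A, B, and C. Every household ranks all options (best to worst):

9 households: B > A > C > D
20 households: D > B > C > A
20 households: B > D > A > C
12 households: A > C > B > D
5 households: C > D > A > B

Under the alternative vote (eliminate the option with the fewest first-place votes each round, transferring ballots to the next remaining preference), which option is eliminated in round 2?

A

Round 1: D 20, A 12, B 29, C 5. Eliminate C.
Round 2: D 25, A 12, B 29. Eliminate A.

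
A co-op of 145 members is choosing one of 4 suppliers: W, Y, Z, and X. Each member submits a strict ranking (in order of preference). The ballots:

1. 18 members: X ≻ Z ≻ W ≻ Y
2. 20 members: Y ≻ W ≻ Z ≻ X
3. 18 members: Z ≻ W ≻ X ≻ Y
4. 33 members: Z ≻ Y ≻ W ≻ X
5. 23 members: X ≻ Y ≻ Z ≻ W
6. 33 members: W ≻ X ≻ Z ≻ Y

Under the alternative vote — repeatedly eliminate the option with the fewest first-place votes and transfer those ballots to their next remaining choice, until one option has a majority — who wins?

Round 1: W 33, Y 20, Z 51, X 41. Eliminate Y.
Round 2: W 53, Z 51, X 41. Eliminate X.
Round 3: W 53, Z 92. Z has a majority.

Z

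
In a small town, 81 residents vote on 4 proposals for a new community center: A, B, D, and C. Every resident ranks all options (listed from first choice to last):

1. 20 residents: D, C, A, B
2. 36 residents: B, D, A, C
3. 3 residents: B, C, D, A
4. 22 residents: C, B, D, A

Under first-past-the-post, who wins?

B

First-place votes: A 0, B 39, D 20, C 22.
B has the most first-place votes.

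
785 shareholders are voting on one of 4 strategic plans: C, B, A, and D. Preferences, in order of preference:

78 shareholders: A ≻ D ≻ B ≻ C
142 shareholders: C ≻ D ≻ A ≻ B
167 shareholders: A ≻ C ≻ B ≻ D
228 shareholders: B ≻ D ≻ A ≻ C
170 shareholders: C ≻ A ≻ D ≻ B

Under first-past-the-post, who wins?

First-place votes: C 312, B 228, A 245, D 0.
C has the most first-place votes.

C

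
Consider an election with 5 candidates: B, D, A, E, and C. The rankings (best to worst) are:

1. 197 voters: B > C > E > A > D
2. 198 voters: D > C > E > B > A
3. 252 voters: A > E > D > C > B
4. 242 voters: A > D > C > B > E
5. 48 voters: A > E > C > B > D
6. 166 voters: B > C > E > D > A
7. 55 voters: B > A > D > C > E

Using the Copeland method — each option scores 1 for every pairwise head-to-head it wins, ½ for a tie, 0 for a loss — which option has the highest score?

B: beats A and E; loses to D and C → score 2.
D: beats B and C; loses to A and E → score 2.
A: beats D, E, and C; loses to B → score 3.
E: beats D; loses to B, A, and C → score 1.
C: beats B and E; loses to D and A → score 2.
A has the best pairwise record.

A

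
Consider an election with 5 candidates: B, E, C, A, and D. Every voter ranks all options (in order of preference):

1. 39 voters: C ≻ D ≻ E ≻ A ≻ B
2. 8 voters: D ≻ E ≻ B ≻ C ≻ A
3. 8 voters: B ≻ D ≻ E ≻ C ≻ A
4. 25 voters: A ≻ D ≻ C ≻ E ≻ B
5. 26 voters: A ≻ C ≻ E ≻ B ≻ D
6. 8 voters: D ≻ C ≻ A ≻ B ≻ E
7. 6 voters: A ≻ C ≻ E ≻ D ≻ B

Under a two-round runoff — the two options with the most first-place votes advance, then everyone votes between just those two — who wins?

C

Round 1 first-place votes: B 8, E 0, C 39, A 57, D 16.
A and C advance.
Runoff: A is preferred to C by 57 voters; C by 63.
C wins the runoff.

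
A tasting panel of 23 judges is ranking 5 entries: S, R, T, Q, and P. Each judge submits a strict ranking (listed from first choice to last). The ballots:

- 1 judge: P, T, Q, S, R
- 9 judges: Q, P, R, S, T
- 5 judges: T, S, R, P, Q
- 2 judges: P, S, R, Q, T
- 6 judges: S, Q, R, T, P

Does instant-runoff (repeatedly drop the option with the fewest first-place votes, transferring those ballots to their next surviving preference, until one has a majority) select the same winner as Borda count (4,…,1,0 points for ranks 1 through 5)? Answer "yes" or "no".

Instant-runoff — R1 S 6, R 0, T 5, Q 9, P 3 (R out); R2 S 6, T 5, Q 9, P 3 (P out); R3 S 8, T 6, Q 9 (T out); R4 S 13, Q 10 (S winner). Winner: S.
Borda — scores: S 55, R 44, T 29, Q 58, P 44. Winner: Q.
The two methods disagree.

no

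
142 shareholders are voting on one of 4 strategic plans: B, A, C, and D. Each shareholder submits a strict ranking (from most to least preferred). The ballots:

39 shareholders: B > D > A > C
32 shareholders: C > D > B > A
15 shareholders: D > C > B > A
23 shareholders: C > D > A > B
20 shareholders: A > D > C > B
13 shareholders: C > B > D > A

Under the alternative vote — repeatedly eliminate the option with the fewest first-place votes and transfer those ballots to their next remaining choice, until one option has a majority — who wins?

Round 1: B 39, A 20, C 68, D 15. Eliminate D.
Round 2: B 39, A 20, C 83. C has a majority.

C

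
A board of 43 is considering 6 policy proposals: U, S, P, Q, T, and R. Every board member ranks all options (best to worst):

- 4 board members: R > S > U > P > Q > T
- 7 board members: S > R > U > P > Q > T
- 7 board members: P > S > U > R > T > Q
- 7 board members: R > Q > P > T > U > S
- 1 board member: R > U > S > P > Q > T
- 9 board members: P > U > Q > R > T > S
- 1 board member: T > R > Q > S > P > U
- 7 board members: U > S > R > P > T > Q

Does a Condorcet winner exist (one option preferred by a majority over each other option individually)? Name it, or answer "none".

Checking pairwise contests:
P beats U 24–19.
U beats S 24–19.
R beats P 27–16.
U beats Q 35–8.
U beats T 35–8.
U beats R 23–20.
Every option loses at least one head-to-head, so there is no Condorcet winner.

none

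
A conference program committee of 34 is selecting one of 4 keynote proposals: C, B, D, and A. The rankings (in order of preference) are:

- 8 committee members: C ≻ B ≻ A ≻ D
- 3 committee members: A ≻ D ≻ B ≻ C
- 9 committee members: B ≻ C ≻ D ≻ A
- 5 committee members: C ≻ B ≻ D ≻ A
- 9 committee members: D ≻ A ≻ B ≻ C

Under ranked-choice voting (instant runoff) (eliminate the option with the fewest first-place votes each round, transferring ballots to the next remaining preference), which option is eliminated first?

A

Round 1: C 13, B 9, D 9, A 3. Eliminate A.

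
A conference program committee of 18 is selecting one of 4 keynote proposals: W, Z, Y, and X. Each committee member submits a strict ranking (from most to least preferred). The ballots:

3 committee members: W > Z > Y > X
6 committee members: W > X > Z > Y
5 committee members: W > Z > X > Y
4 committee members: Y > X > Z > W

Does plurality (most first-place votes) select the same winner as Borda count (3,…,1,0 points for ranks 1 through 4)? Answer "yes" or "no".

yes

Plurality — first-place votes: W 14, Z 0, Y 4, X 0. Winner: W.
Borda — scores: W 42, Z 26, Y 15, X 25. Winner: W.
The two methods agree.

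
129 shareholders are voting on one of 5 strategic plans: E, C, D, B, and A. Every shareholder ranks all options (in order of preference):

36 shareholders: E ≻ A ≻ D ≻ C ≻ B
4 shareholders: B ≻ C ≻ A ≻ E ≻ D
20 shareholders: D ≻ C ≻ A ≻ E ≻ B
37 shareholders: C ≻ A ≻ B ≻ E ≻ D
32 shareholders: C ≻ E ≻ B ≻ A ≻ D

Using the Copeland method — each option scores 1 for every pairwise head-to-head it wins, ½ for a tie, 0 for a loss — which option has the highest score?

C

E: beats D, B, and A; loses to C → score 3.
C: beats E, D, B, and A → score 4.
D: loses to E, C, B, and A → score 0.
B: beats D; loses to E, C, and A → score 1.
A: beats D and B; loses to E and C → score 2.
C has the best pairwise record.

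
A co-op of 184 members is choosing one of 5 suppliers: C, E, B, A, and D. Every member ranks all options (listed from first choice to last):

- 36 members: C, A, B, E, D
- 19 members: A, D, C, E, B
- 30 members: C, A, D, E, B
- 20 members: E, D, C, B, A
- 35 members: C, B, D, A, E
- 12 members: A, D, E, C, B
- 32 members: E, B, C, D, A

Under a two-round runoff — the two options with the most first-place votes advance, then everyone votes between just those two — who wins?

C

Round 1 first-place votes: C 101, E 52, B 0, A 31, D 0.
C and E advance.
Runoff: C is preferred to E by 120 voters; E by 64.
C wins the runoff.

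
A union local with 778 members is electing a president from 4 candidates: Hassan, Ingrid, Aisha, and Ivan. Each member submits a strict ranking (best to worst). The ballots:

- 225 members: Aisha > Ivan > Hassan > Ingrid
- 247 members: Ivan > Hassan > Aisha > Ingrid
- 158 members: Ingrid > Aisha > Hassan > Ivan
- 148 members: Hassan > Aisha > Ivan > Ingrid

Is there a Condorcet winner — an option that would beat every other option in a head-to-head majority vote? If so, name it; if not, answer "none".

Checking pairwise contests:
Ivan beats Hassan 472–306.
Hassan beats Ingrid 620–158.
Hassan beats Aisha 395–383.
Aisha beats Ivan 531–247.
Every option loses at least one head-to-head, so there is no Condorcet winner.

none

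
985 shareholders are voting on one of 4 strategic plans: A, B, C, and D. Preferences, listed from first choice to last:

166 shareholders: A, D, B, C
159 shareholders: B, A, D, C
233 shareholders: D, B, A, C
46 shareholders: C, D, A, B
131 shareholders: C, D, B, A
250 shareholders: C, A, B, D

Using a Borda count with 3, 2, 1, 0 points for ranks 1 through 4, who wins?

A

A: 166·3 + 159·2 + 233·1 + 46·1 + 131·0 + 250·2 = 1595
B: 166·1 + 159·3 + 233·2 + 46·0 + 131·1 + 250·1 = 1490
C: 166·0 + 159·0 + 233·0 + 46·3 + 131·3 + 250·3 = 1281
D: 166·2 + 159·1 + 233·3 + 46·2 + 131·2 + 250·0 = 1544
A has the highest Borda score (1595).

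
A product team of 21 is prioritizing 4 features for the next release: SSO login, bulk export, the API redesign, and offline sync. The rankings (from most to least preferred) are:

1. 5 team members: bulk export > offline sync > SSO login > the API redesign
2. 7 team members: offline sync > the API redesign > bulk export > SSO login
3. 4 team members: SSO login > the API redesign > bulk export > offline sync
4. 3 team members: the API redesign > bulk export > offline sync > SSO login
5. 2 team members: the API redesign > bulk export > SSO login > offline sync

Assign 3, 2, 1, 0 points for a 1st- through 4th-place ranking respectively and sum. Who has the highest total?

the API redesign

SSO login: 5·1 + 7·0 + 4·3 + 3·0 + 2·1 = 19
bulk export: 5·3 + 7·1 + 4·1 + 3·2 + 2·2 = 36
the API redesign: 5·0 + 7·2 + 4·2 + 3·3 + 2·3 = 37
offline sync: 5·2 + 7·3 + 4·0 + 3·1 + 2·0 = 34
the API redesign has the highest Borda score (37).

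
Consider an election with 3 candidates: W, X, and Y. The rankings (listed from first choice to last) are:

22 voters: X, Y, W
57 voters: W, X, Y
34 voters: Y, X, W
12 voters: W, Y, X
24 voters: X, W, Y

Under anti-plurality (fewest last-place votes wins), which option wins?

X

Last-place votes: W 56, X 12, Y 81.
X is ranked last by the fewest voters, so X wins.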